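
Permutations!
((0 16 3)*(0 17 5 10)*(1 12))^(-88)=(0 3 5)(10 16 17)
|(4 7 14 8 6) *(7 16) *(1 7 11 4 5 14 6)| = |(1 7 6 5 14 8)(4 16 11)| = 6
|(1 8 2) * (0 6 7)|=|(0 6 7)(1 8 2)|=3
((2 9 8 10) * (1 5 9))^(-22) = ((1 5 9 8 10 2))^(-22) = (1 9 10)(2 5 8)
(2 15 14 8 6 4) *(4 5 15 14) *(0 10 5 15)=(0 10 5)(2 14 8 6 15 4)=[10, 1, 14, 3, 2, 0, 15, 7, 6, 9, 5, 11, 12, 13, 8, 4]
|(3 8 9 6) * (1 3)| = 5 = |(1 3 8 9 6)|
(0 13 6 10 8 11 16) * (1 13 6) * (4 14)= (0 6 10 8 11 16)(1 13)(4 14)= [6, 13, 2, 3, 14, 5, 10, 7, 11, 9, 8, 16, 12, 1, 4, 15, 0]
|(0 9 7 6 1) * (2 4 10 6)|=8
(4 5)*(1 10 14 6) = (1 10 14 6)(4 5) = [0, 10, 2, 3, 5, 4, 1, 7, 8, 9, 14, 11, 12, 13, 6]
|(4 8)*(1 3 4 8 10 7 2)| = |(1 3 4 10 7 2)| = 6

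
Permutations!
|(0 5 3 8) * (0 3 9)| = 6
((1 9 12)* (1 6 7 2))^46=((1 9 12 6 7 2))^46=(1 7 12)(2 6 9)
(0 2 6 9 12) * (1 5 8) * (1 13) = (0 2 6 9 12)(1 5 8 13) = [2, 5, 6, 3, 4, 8, 9, 7, 13, 12, 10, 11, 0, 1]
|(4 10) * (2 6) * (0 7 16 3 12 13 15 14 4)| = 10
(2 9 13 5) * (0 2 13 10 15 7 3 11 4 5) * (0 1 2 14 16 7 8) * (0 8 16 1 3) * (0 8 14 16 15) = (0 16 7 8 14 1 2 9 10)(3 11 4 5 13) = [16, 2, 9, 11, 5, 13, 6, 8, 14, 10, 0, 4, 12, 3, 1, 15, 7]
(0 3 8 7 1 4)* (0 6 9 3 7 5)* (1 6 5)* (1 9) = [7, 4, 2, 8, 5, 0, 1, 6, 9, 3] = (0 7 6 1 4 5)(3 8 9)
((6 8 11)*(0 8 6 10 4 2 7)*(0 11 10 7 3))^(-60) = (11)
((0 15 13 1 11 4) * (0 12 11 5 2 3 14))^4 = (0 5)(1 14)(2 15)(3 13)(4 12 11)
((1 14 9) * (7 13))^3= (14)(7 13)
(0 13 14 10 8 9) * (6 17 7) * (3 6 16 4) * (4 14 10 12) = [13, 1, 2, 6, 3, 5, 17, 16, 9, 0, 8, 11, 4, 10, 12, 15, 14, 7] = (0 13 10 8 9)(3 6 17 7 16 14 12 4)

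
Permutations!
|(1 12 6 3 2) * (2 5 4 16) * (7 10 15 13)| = 8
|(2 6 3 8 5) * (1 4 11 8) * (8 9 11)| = |(1 4 8 5 2 6 3)(9 11)| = 14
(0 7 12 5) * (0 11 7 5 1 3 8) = (0 5 11 7 12 1 3 8) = [5, 3, 2, 8, 4, 11, 6, 12, 0, 9, 10, 7, 1]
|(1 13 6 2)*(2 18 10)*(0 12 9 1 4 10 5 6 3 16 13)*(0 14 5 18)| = 21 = |(18)(0 12 9 1 14 5 6)(2 4 10)(3 16 13)|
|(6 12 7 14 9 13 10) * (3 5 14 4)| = |(3 5 14 9 13 10 6 12 7 4)| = 10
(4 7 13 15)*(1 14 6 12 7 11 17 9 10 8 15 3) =(1 14 6 12 7 13 3)(4 11 17 9 10 8 15) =[0, 14, 2, 1, 11, 5, 12, 13, 15, 10, 8, 17, 7, 3, 6, 4, 16, 9]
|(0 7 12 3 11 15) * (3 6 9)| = 8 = |(0 7 12 6 9 3 11 15)|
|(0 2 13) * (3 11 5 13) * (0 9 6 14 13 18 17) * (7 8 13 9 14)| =42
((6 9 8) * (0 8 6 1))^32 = ((0 8 1)(6 9))^32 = (9)(0 1 8)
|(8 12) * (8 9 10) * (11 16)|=4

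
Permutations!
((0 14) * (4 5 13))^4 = ((0 14)(4 5 13))^4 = (14)(4 5 13)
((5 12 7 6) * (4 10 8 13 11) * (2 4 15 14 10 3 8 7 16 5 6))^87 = ((2 4 3 8 13 11 15 14 10 7)(5 12 16))^87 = (16)(2 14 13 4 10 11 3 7 15 8)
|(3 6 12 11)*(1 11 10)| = |(1 11 3 6 12 10)| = 6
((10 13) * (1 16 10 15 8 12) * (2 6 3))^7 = ((1 16 10 13 15 8 12)(2 6 3))^7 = (16)(2 6 3)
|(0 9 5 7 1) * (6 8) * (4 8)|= 15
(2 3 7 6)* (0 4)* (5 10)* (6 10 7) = (0 4)(2 3 6)(5 7 10) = [4, 1, 3, 6, 0, 7, 2, 10, 8, 9, 5]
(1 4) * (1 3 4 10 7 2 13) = (1 10 7 2 13)(3 4) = [0, 10, 13, 4, 3, 5, 6, 2, 8, 9, 7, 11, 12, 1]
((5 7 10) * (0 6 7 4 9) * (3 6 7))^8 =(0 10 4)(5 9 7)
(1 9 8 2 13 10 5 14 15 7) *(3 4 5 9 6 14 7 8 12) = [0, 6, 13, 4, 5, 7, 14, 1, 2, 12, 9, 11, 3, 10, 15, 8] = (1 6 14 15 8 2 13 10 9 12 3 4 5 7)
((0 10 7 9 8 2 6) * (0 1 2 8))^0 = ((0 10 7 9)(1 2 6))^0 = (10)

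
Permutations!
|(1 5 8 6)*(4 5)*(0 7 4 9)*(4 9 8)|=|(0 7 9)(1 8 6)(4 5)|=6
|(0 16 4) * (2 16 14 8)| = 6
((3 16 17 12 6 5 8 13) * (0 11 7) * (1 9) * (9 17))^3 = ((0 11 7)(1 17 12 6 5 8 13 3 16 9))^3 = (1 6 13 9 12 8 16 17 5 3)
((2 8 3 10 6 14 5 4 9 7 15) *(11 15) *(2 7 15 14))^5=(4 14 7 9 5 11 15)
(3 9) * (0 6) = [6, 1, 2, 9, 4, 5, 0, 7, 8, 3] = (0 6)(3 9)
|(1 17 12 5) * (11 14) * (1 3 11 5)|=12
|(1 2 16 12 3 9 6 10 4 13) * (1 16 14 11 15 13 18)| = |(1 2 14 11 15 13 16 12 3 9 6 10 4 18)| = 14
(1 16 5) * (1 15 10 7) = [0, 16, 2, 3, 4, 15, 6, 1, 8, 9, 7, 11, 12, 13, 14, 10, 5] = (1 16 5 15 10 7)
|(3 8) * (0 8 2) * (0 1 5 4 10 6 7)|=|(0 8 3 2 1 5 4 10 6 7)|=10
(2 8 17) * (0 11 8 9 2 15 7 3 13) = [11, 1, 9, 13, 4, 5, 6, 3, 17, 2, 10, 8, 12, 0, 14, 7, 16, 15] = (0 11 8 17 15 7 3 13)(2 9)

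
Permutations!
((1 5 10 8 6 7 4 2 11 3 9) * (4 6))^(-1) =((1 5 10 8 4 2 11 3 9)(6 7))^(-1) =(1 9 3 11 2 4 8 10 5)(6 7)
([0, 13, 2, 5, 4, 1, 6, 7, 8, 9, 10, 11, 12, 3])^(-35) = [0, 13, 2, 5, 4, 1, 6, 7, 8, 9, 10, 11, 12, 3]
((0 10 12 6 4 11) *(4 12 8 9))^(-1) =(0 11 4 9 8 10)(6 12)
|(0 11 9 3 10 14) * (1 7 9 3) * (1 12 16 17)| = |(0 11 3 10 14)(1 7 9 12 16 17)| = 30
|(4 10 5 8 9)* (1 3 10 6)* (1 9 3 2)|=12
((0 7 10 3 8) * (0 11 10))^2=((0 7)(3 8 11 10))^2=(3 11)(8 10)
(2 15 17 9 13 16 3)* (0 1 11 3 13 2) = (0 1 11 3)(2 15 17 9)(13 16) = [1, 11, 15, 0, 4, 5, 6, 7, 8, 2, 10, 3, 12, 16, 14, 17, 13, 9]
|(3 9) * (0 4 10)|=|(0 4 10)(3 9)|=6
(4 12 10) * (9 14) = (4 12 10)(9 14) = [0, 1, 2, 3, 12, 5, 6, 7, 8, 14, 4, 11, 10, 13, 9]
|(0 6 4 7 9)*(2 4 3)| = 7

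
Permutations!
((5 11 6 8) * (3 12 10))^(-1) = ((3 12 10)(5 11 6 8))^(-1) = (3 10 12)(5 8 6 11)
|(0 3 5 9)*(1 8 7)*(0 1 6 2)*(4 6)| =10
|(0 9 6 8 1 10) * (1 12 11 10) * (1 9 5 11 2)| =12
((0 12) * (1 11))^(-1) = ((0 12)(1 11))^(-1) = (0 12)(1 11)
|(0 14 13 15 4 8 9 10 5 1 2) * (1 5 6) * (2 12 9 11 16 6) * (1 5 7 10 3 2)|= 17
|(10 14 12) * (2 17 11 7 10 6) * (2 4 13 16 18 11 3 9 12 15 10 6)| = |(2 17 3 9 12)(4 13 16 18 11 7 6)(10 14 15)| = 105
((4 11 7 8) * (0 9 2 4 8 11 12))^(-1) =(0 12 4 2 9)(7 11)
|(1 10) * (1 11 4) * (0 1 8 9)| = 7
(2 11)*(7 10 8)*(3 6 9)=(2 11)(3 6 9)(7 10 8)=[0, 1, 11, 6, 4, 5, 9, 10, 7, 3, 8, 2]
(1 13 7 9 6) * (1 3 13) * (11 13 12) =(3 12 11 13 7 9 6) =[0, 1, 2, 12, 4, 5, 3, 9, 8, 6, 10, 13, 11, 7]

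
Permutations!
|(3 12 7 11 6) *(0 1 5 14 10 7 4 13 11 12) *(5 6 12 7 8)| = |(0 1 6 3)(4 13 11 12)(5 14 10 8)| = 4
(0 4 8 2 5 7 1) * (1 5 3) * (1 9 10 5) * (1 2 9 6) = (0 4 8 9 10 5 7 2 3 6 1) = [4, 0, 3, 6, 8, 7, 1, 2, 9, 10, 5]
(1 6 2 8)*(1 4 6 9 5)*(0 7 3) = (0 7 3)(1 9 5)(2 8 4 6) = [7, 9, 8, 0, 6, 1, 2, 3, 4, 5]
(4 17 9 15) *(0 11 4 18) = (0 11 4 17 9 15 18) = [11, 1, 2, 3, 17, 5, 6, 7, 8, 15, 10, 4, 12, 13, 14, 18, 16, 9, 0]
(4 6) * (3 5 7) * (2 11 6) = (2 11 6 4)(3 5 7) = [0, 1, 11, 5, 2, 7, 4, 3, 8, 9, 10, 6]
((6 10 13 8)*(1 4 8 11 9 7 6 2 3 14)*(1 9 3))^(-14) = (1 8)(2 4)(3 9 6 13)(7 10 11 14)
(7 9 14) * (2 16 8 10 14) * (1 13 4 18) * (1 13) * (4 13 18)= (18)(2 16 8 10 14 7 9)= [0, 1, 16, 3, 4, 5, 6, 9, 10, 2, 14, 11, 12, 13, 7, 15, 8, 17, 18]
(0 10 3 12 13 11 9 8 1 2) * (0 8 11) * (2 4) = (0 10 3 12 13)(1 4 2 8)(9 11) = [10, 4, 8, 12, 2, 5, 6, 7, 1, 11, 3, 9, 13, 0]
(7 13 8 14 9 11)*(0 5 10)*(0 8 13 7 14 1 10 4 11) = (0 5 4 11 14 9)(1 10 8) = [5, 10, 2, 3, 11, 4, 6, 7, 1, 0, 8, 14, 12, 13, 9]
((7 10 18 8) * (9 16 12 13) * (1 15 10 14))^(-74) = (1 18 14 10 7 15 8)(9 12)(13 16)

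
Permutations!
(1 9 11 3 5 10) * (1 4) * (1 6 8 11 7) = (1 9 7)(3 5 10 4 6 8 11) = [0, 9, 2, 5, 6, 10, 8, 1, 11, 7, 4, 3]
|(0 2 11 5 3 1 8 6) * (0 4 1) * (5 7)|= 12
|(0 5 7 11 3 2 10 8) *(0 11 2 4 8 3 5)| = |(2 10 3 4 8 11 5 7)| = 8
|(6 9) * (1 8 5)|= 6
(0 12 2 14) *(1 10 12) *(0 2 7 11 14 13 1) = (1 10 12 7 11 14 2 13) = [0, 10, 13, 3, 4, 5, 6, 11, 8, 9, 12, 14, 7, 1, 2]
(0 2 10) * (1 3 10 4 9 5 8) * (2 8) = (0 8 1 3 10)(2 4 9 5) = [8, 3, 4, 10, 9, 2, 6, 7, 1, 5, 0]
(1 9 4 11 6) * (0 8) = (0 8)(1 9 4 11 6) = [8, 9, 2, 3, 11, 5, 1, 7, 0, 4, 10, 6]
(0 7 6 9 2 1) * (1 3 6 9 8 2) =(0 7 9 1)(2 3 6 8) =[7, 0, 3, 6, 4, 5, 8, 9, 2, 1]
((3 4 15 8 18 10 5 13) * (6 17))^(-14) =(3 15 18 5)(4 8 10 13)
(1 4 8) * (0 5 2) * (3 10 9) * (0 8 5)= (1 4 5 2 8)(3 10 9)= [0, 4, 8, 10, 5, 2, 6, 7, 1, 3, 9]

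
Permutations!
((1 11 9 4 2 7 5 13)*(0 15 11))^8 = (0 13 7 4 11)(1 5 2 9 15) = ((0 15 11 9 4 2 7 5 13 1))^8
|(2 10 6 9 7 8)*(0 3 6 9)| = 15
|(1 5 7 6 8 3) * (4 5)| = |(1 4 5 7 6 8 3)| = 7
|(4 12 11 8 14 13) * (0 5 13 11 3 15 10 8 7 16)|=13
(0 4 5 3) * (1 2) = [4, 2, 1, 0, 5, 3] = (0 4 5 3)(1 2)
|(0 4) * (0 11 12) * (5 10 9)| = |(0 4 11 12)(5 10 9)| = 12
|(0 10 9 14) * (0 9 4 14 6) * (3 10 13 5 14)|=6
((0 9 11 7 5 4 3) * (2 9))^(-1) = (0 3 4 5 7 11 9 2)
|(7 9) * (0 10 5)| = 6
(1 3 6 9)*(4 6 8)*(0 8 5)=(0 8 4 6 9 1 3 5)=[8, 3, 2, 5, 6, 0, 9, 7, 4, 1]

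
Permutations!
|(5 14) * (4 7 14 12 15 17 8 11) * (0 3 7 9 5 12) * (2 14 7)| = |(0 3 2 14 12 15 17 8 11 4 9 5)| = 12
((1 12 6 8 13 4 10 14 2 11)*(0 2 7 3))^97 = (0 8 3 6 7 12 14 1 10 11 4 2 13)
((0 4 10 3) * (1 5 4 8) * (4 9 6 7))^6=((0 8 1 5 9 6 7 4 10 3))^6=(0 7 1 10 9)(3 6 8 4 5)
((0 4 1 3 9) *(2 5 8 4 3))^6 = ((0 3 9)(1 2 5 8 4))^6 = (9)(1 2 5 8 4)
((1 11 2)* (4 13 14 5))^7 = ((1 11 2)(4 13 14 5))^7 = (1 11 2)(4 5 14 13)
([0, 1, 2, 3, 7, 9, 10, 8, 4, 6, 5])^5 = [0, 1, 2, 3, 8, 9, 10, 4, 7, 6, 5]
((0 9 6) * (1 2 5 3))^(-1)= (0 6 9)(1 3 5 2)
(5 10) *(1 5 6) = (1 5 10 6) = [0, 5, 2, 3, 4, 10, 1, 7, 8, 9, 6]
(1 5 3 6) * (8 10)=(1 5 3 6)(8 10)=[0, 5, 2, 6, 4, 3, 1, 7, 10, 9, 8]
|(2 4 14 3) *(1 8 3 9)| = |(1 8 3 2 4 14 9)| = 7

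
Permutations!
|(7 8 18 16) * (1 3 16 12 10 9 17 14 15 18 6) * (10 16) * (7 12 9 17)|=|(1 3 10 17 14 15 18 9 7 8 6)(12 16)|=22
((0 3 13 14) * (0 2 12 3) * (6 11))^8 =(2 13 12 14 3)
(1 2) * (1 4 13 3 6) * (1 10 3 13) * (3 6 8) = [0, 2, 4, 8, 1, 5, 10, 7, 3, 9, 6, 11, 12, 13] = (13)(1 2 4)(3 8)(6 10)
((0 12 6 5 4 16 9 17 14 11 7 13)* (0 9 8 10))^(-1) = (0 10 8 16 4 5 6 12)(7 11 14 17 9 13)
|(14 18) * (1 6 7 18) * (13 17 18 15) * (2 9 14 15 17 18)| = 21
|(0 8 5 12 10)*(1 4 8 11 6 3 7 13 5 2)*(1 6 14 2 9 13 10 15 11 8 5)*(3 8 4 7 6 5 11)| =|(0 4 11 14 2 5 12 15 3 6 8 9 13 1 7 10)| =16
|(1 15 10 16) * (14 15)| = |(1 14 15 10 16)| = 5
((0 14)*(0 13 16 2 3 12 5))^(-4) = (0 2)(3 14)(5 16)(12 13)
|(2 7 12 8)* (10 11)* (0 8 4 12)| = 4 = |(0 8 2 7)(4 12)(10 11)|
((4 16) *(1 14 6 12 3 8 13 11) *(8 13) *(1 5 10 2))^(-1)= (1 2 10 5 11 13 3 12 6 14)(4 16)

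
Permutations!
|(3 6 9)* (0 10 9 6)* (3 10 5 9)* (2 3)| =|(0 5 9 10 2 3)| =6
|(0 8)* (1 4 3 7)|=4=|(0 8)(1 4 3 7)|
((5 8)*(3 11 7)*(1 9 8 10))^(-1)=((1 9 8 5 10)(3 11 7))^(-1)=(1 10 5 8 9)(3 7 11)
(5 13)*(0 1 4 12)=(0 1 4 12)(5 13)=[1, 4, 2, 3, 12, 13, 6, 7, 8, 9, 10, 11, 0, 5]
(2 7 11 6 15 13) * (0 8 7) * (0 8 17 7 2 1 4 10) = [17, 4, 8, 3, 10, 5, 15, 11, 2, 9, 0, 6, 12, 1, 14, 13, 16, 7] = (0 17 7 11 6 15 13 1 4 10)(2 8)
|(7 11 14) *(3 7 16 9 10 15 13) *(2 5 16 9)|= 24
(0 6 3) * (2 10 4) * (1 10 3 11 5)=(0 6 11 5 1 10 4 2 3)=[6, 10, 3, 0, 2, 1, 11, 7, 8, 9, 4, 5]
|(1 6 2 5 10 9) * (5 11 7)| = |(1 6 2 11 7 5 10 9)| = 8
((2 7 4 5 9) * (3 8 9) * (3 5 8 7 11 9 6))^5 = (2 9 11)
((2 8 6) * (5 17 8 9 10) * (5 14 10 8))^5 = ((2 9 8 6)(5 17)(10 14))^5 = (2 9 8 6)(5 17)(10 14)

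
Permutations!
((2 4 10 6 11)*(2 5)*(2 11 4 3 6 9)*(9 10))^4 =(11)(2 9 4 6 3)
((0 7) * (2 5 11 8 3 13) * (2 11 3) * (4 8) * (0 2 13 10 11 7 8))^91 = ((0 8 13 7 2 5 3 10 11 4))^91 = (0 8 13 7 2 5 3 10 11 4)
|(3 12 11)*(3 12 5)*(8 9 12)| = |(3 5)(8 9 12 11)| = 4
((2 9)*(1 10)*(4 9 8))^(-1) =(1 10)(2 9 4 8)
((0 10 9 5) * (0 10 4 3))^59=(0 3 4)(5 9 10)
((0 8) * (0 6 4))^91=(0 4 6 8)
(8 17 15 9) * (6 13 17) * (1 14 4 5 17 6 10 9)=(1 14 4 5 17 15)(6 13)(8 10 9)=[0, 14, 2, 3, 5, 17, 13, 7, 10, 8, 9, 11, 12, 6, 4, 1, 16, 15]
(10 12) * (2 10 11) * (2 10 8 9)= (2 8 9)(10 12 11)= [0, 1, 8, 3, 4, 5, 6, 7, 9, 2, 12, 10, 11]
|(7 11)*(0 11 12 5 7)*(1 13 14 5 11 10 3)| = |(0 10 3 1 13 14 5 7 12 11)| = 10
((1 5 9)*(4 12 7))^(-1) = (1 9 5)(4 7 12)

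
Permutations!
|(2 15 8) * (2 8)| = 2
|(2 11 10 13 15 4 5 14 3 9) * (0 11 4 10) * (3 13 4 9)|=6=|(0 11)(2 9)(4 5 14 13 15 10)|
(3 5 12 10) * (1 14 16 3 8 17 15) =(1 14 16 3 5 12 10 8 17 15) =[0, 14, 2, 5, 4, 12, 6, 7, 17, 9, 8, 11, 10, 13, 16, 1, 3, 15]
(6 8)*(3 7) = (3 7)(6 8) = [0, 1, 2, 7, 4, 5, 8, 3, 6]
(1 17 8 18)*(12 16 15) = [0, 17, 2, 3, 4, 5, 6, 7, 18, 9, 10, 11, 16, 13, 14, 12, 15, 8, 1] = (1 17 8 18)(12 16 15)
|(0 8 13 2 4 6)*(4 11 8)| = |(0 4 6)(2 11 8 13)| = 12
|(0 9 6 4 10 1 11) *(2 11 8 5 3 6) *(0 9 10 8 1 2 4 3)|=8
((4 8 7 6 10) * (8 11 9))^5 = ((4 11 9 8 7 6 10))^5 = (4 6 8 11 10 7 9)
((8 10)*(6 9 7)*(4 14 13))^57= (14)(8 10)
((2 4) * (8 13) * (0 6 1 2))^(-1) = (0 4 2 1 6)(8 13)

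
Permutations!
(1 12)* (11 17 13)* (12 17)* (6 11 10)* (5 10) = [0, 17, 2, 3, 4, 10, 11, 7, 8, 9, 6, 12, 1, 5, 14, 15, 16, 13] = (1 17 13 5 10 6 11 12)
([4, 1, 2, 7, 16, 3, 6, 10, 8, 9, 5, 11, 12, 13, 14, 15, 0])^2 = (0 16 4)(3 10)(5 7)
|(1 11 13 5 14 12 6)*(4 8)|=|(1 11 13 5 14 12 6)(4 8)|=14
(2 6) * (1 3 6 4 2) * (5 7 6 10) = (1 3 10 5 7 6)(2 4) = [0, 3, 4, 10, 2, 7, 1, 6, 8, 9, 5]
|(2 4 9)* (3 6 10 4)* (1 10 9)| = |(1 10 4)(2 3 6 9)| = 12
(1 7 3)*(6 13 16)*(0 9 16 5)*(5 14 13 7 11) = (0 9 16 6 7 3 1 11 5)(13 14) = [9, 11, 2, 1, 4, 0, 7, 3, 8, 16, 10, 5, 12, 14, 13, 15, 6]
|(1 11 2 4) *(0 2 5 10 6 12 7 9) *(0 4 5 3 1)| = |(0 2 5 10 6 12 7 9 4)(1 11 3)| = 9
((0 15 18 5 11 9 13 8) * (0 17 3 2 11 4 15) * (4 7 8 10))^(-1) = ((2 11 9 13 10 4 15 18 5 7 8 17 3))^(-1) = (2 3 17 8 7 5 18 15 4 10 13 9 11)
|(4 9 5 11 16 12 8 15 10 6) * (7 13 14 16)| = |(4 9 5 11 7 13 14 16 12 8 15 10 6)| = 13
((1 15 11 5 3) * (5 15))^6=(15)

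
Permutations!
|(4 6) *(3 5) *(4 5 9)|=5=|(3 9 4 6 5)|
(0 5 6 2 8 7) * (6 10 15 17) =(0 5 10 15 17 6 2 8 7) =[5, 1, 8, 3, 4, 10, 2, 0, 7, 9, 15, 11, 12, 13, 14, 17, 16, 6]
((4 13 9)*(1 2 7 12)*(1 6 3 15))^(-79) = (1 3 12 2 15 6 7)(4 9 13)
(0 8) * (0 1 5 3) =(0 8 1 5 3) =[8, 5, 2, 0, 4, 3, 6, 7, 1]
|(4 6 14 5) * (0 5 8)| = 6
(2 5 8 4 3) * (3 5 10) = (2 10 3)(4 5 8) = [0, 1, 10, 2, 5, 8, 6, 7, 4, 9, 3]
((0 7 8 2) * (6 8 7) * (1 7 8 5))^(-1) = (0 2 8 7 1 5 6) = ((0 6 5 1 7 8 2))^(-1)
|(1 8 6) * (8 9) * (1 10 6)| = 6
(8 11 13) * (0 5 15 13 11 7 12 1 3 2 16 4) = (0 5 15 13 8 7 12 1 3 2 16 4) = [5, 3, 16, 2, 0, 15, 6, 12, 7, 9, 10, 11, 1, 8, 14, 13, 4]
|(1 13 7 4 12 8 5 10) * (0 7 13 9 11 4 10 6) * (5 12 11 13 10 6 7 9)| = |(0 9 13 10 1 5 7 6)(4 11)(8 12)| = 8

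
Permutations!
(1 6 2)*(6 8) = (1 8 6 2) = [0, 8, 1, 3, 4, 5, 2, 7, 6]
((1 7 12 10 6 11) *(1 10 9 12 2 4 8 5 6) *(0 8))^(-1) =(0 4 2 7 1 10 11 6 5 8)(9 12)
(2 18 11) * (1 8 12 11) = (1 8 12 11 2 18) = [0, 8, 18, 3, 4, 5, 6, 7, 12, 9, 10, 2, 11, 13, 14, 15, 16, 17, 1]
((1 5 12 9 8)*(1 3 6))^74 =(1 8 5 3 12 6 9)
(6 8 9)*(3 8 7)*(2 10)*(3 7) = (2 10)(3 8 9 6) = [0, 1, 10, 8, 4, 5, 3, 7, 9, 6, 2]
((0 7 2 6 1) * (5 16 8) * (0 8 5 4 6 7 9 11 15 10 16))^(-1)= (0 5 16 10 15 11 9)(1 6 4 8)(2 7)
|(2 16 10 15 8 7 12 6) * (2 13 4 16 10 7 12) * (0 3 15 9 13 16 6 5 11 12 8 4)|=33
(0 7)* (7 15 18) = [15, 1, 2, 3, 4, 5, 6, 0, 8, 9, 10, 11, 12, 13, 14, 18, 16, 17, 7] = (0 15 18 7)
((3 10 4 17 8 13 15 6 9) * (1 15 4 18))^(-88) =(1 9 18 6 10 15 3)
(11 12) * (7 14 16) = [0, 1, 2, 3, 4, 5, 6, 14, 8, 9, 10, 12, 11, 13, 16, 15, 7] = (7 14 16)(11 12)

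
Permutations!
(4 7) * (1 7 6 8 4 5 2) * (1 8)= (1 7 5 2 8 4 6)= [0, 7, 8, 3, 6, 2, 1, 5, 4]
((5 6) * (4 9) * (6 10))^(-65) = (4 9)(5 10 6)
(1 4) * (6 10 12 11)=[0, 4, 2, 3, 1, 5, 10, 7, 8, 9, 12, 6, 11]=(1 4)(6 10 12 11)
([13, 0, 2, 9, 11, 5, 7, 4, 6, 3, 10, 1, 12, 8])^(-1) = [1, 11, 2, 9, 7, 5, 8, 6, 13, 3, 10, 4, 12, 0]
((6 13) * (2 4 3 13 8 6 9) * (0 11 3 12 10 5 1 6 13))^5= ((0 11 3)(1 6 8 13 9 2 4 12 10 5))^5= (0 3 11)(1 2)(4 6)(5 9)(8 12)(10 13)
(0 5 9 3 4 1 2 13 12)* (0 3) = (0 5 9)(1 2 13 12 3 4) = [5, 2, 13, 4, 1, 9, 6, 7, 8, 0, 10, 11, 3, 12]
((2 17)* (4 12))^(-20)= (17)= ((2 17)(4 12))^(-20)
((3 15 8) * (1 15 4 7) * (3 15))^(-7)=(1 3 4 7)(8 15)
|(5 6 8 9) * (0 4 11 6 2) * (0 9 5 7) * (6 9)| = 20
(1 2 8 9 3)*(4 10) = (1 2 8 9 3)(4 10) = [0, 2, 8, 1, 10, 5, 6, 7, 9, 3, 4]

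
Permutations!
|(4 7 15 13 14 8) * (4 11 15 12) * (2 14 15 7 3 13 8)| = |(2 14)(3 13 15 8 11 7 12 4)| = 8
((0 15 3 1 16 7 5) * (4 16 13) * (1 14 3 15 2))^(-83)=((0 2 1 13 4 16 7 5)(3 14))^(-83)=(0 16 1 5 4 2 7 13)(3 14)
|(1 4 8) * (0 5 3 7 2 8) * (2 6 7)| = |(0 5 3 2 8 1 4)(6 7)| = 14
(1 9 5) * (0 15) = (0 15)(1 9 5) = [15, 9, 2, 3, 4, 1, 6, 7, 8, 5, 10, 11, 12, 13, 14, 0]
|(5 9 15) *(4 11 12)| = |(4 11 12)(5 9 15)| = 3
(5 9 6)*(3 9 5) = (3 9 6) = [0, 1, 2, 9, 4, 5, 3, 7, 8, 6]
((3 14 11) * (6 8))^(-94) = ((3 14 11)(6 8))^(-94) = (3 11 14)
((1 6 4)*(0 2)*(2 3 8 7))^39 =(0 2 7 8 3)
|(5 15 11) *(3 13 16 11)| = 6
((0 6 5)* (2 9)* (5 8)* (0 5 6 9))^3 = (9)(6 8)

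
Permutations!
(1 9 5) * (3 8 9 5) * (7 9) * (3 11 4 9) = (1 5)(3 8 7)(4 9 11) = [0, 5, 2, 8, 9, 1, 6, 3, 7, 11, 10, 4]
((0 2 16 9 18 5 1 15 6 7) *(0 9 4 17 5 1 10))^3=((0 2 16 4 17 5 10)(1 15 6 7 9 18))^3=(0 4 10 16 5 2 17)(1 7)(6 18)(9 15)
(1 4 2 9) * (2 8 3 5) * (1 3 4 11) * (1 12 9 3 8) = (1 11 12 9 8 4)(2 3 5) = [0, 11, 3, 5, 1, 2, 6, 7, 4, 8, 10, 12, 9]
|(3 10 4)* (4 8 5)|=5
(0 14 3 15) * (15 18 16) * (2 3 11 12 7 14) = (0 2 3 18 16 15)(7 14 11 12) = [2, 1, 3, 18, 4, 5, 6, 14, 8, 9, 10, 12, 7, 13, 11, 0, 15, 17, 16]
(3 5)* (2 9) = [0, 1, 9, 5, 4, 3, 6, 7, 8, 2] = (2 9)(3 5)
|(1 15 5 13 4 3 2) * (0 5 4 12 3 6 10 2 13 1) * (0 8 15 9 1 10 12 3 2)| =6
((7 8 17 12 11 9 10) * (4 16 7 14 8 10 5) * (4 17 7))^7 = (4 16)(5 12 9 17 11)(7 8 14 10)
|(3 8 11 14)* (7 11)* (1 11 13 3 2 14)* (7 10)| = 10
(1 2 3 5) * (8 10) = [0, 2, 3, 5, 4, 1, 6, 7, 10, 9, 8] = (1 2 3 5)(8 10)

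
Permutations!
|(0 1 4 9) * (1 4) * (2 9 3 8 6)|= 7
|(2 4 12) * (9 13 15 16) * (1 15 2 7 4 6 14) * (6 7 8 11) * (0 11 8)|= 13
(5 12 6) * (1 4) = (1 4)(5 12 6) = [0, 4, 2, 3, 1, 12, 5, 7, 8, 9, 10, 11, 6]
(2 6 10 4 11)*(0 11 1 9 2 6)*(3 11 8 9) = [8, 3, 0, 11, 1, 5, 10, 7, 9, 2, 4, 6] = (0 8 9 2)(1 3 11 6 10 4)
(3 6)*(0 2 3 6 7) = (0 2 3 7) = [2, 1, 3, 7, 4, 5, 6, 0]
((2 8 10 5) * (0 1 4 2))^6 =((0 1 4 2 8 10 5))^6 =(0 5 10 8 2 4 1)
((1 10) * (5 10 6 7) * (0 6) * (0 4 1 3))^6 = ((0 6 7 5 10 3)(1 4))^6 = (10)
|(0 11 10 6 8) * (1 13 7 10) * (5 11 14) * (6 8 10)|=|(0 14 5 11 1 13 7 6 10 8)|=10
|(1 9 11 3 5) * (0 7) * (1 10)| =6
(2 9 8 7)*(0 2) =(0 2 9 8 7) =[2, 1, 9, 3, 4, 5, 6, 0, 7, 8]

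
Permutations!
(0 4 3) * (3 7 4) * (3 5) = [5, 1, 2, 0, 7, 3, 6, 4] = (0 5 3)(4 7)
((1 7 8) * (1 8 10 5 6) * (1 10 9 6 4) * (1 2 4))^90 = (10)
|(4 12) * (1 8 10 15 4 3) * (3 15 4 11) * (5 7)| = |(1 8 10 4 12 15 11 3)(5 7)| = 8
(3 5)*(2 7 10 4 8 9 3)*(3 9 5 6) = (2 7 10 4 8 5)(3 6) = [0, 1, 7, 6, 8, 2, 3, 10, 5, 9, 4]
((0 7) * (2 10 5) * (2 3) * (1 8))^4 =((0 7)(1 8)(2 10 5 3))^4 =(10)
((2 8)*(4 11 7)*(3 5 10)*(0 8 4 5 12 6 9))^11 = (0 9 6 12 3 10 5 7 11 4 2 8)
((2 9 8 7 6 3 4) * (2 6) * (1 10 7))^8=((1 10 7 2 9 8)(3 4 6))^8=(1 7 9)(2 8 10)(3 6 4)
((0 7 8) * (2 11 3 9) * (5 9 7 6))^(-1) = (0 8 7 3 11 2 9 5 6)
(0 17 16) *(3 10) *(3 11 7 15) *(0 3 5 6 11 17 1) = (0 1)(3 10 17 16)(5 6 11 7 15) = [1, 0, 2, 10, 4, 6, 11, 15, 8, 9, 17, 7, 12, 13, 14, 5, 3, 16]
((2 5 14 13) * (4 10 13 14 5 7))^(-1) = (14)(2 13 10 4 7)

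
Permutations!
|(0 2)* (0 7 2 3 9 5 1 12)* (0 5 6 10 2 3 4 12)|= |(0 4 12 5 1)(2 7 3 9 6 10)|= 30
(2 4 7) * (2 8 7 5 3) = (2 4 5 3)(7 8) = [0, 1, 4, 2, 5, 3, 6, 8, 7]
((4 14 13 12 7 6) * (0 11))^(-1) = ((0 11)(4 14 13 12 7 6))^(-1) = (0 11)(4 6 7 12 13 14)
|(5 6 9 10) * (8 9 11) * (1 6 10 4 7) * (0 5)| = 21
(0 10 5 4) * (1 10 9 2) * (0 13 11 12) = [9, 10, 1, 3, 13, 4, 6, 7, 8, 2, 5, 12, 0, 11] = (0 9 2 1 10 5 4 13 11 12)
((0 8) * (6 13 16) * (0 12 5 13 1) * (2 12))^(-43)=((0 8 2 12 5 13 16 6 1))^(-43)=(0 2 5 16 1 8 12 13 6)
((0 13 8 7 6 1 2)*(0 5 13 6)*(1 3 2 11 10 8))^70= (0 5 10 6 13 8 3 1 7 2 11)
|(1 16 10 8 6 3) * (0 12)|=6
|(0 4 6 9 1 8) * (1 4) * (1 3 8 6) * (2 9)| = |(0 3 8)(1 6 2 9 4)| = 15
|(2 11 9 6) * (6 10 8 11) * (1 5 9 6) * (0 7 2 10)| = 12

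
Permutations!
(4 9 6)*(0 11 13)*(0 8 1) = (0 11 13 8 1)(4 9 6) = [11, 0, 2, 3, 9, 5, 4, 7, 1, 6, 10, 13, 12, 8]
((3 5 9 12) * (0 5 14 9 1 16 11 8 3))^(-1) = ((0 5 1 16 11 8 3 14 9 12))^(-1) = (0 12 9 14 3 8 11 16 1 5)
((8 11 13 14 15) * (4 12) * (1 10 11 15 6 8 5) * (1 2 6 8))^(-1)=((1 10 11 13 14 8 15 5 2 6)(4 12))^(-1)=(1 6 2 5 15 8 14 13 11 10)(4 12)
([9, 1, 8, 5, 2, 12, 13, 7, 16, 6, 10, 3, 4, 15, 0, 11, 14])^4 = [15, 1, 0, 2, 14, 8, 3, 7, 9, 11, 10, 4, 16, 5, 13, 12, 6]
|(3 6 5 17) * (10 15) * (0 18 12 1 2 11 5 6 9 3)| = |(0 18 12 1 2 11 5 17)(3 9)(10 15)| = 8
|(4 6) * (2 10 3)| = |(2 10 3)(4 6)| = 6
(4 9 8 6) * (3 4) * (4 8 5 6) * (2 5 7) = [0, 1, 5, 8, 9, 6, 3, 2, 4, 7] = (2 5 6 3 8 4 9 7)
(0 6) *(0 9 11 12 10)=(0 6 9 11 12 10)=[6, 1, 2, 3, 4, 5, 9, 7, 8, 11, 0, 12, 10]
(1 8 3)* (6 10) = (1 8 3)(6 10) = [0, 8, 2, 1, 4, 5, 10, 7, 3, 9, 6]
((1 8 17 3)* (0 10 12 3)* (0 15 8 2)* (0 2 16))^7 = ((0 10 12 3 1 16)(8 17 15))^7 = (0 10 12 3 1 16)(8 17 15)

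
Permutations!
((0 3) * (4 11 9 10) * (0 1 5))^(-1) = ((0 3 1 5)(4 11 9 10))^(-1) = (0 5 1 3)(4 10 9 11)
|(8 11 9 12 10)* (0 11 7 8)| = 10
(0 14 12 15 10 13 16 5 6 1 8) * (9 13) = (0 14 12 15 10 9 13 16 5 6 1 8) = [14, 8, 2, 3, 4, 6, 1, 7, 0, 13, 9, 11, 15, 16, 12, 10, 5]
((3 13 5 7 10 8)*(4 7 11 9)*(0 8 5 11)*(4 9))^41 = (0 4 8 7 3 10 13 5 11)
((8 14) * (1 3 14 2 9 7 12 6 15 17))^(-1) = ((1 3 14 8 2 9 7 12 6 15 17))^(-1) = (1 17 15 6 12 7 9 2 8 14 3)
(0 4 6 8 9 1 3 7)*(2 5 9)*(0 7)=(0 4 6 8 2 5 9 1 3)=[4, 3, 5, 0, 6, 9, 8, 7, 2, 1]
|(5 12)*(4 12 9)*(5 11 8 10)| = 7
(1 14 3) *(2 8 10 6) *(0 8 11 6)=[8, 14, 11, 1, 4, 5, 2, 7, 10, 9, 0, 6, 12, 13, 3]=(0 8 10)(1 14 3)(2 11 6)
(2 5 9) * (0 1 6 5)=(0 1 6 5 9 2)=[1, 6, 0, 3, 4, 9, 5, 7, 8, 2]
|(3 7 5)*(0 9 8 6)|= |(0 9 8 6)(3 7 5)|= 12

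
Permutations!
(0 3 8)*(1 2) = (0 3 8)(1 2) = [3, 2, 1, 8, 4, 5, 6, 7, 0]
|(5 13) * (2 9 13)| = |(2 9 13 5)| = 4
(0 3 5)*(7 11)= (0 3 5)(7 11)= [3, 1, 2, 5, 4, 0, 6, 11, 8, 9, 10, 7]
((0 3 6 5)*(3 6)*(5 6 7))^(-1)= (0 5 7)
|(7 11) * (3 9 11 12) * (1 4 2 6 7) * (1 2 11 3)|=|(1 4 11 2 6 7 12)(3 9)|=14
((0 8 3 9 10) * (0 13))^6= ((0 8 3 9 10 13))^6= (13)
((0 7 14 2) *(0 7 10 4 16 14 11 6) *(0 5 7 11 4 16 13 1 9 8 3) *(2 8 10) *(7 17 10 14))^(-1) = ((0 2 11 6 5 17 10 16 7 4 13 1 9 14 8 3))^(-1) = (0 3 8 14 9 1 13 4 7 16 10 17 5 6 11 2)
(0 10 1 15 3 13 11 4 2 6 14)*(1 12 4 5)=(0 10 12 4 2 6 14)(1 15 3 13 11 5)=[10, 15, 6, 13, 2, 1, 14, 7, 8, 9, 12, 5, 4, 11, 0, 3]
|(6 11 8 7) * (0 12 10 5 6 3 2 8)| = |(0 12 10 5 6 11)(2 8 7 3)| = 12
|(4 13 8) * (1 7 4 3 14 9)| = |(1 7 4 13 8 3 14 9)| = 8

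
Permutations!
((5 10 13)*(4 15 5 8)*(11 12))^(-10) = ((4 15 5 10 13 8)(11 12))^(-10) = (4 5 13)(8 15 10)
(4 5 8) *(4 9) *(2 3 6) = (2 3 6)(4 5 8 9) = [0, 1, 3, 6, 5, 8, 2, 7, 9, 4]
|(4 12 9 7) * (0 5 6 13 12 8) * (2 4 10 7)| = |(0 5 6 13 12 9 2 4 8)(7 10)| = 18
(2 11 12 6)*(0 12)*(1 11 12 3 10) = [3, 11, 12, 10, 4, 5, 2, 7, 8, 9, 1, 0, 6] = (0 3 10 1 11)(2 12 6)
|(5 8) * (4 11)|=|(4 11)(5 8)|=2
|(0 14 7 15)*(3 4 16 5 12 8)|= 12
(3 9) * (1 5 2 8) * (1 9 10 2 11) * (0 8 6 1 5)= (0 8 9 3 10 2 6 1)(5 11)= [8, 0, 6, 10, 4, 11, 1, 7, 9, 3, 2, 5]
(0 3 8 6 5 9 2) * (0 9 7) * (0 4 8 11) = [3, 1, 9, 11, 8, 7, 5, 4, 6, 2, 10, 0] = (0 3 11)(2 9)(4 8 6 5 7)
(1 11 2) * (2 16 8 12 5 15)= (1 11 16 8 12 5 15 2)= [0, 11, 1, 3, 4, 15, 6, 7, 12, 9, 10, 16, 5, 13, 14, 2, 8]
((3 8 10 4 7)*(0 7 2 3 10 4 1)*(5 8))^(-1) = (0 1 10 7)(2 4 8 5 3)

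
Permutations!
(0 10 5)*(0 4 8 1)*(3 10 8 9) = [8, 0, 2, 10, 9, 4, 6, 7, 1, 3, 5] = (0 8 1)(3 10 5 4 9)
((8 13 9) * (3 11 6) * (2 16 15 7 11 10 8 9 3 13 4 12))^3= (2 7 13 8)(3 4 16 11)(6 10 12 15)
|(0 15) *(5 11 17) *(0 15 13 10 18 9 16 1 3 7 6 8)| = 33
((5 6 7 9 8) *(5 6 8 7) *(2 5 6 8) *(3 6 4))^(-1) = (2 5)(3 4 6)(7 9) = ((2 5)(3 6 4)(7 9))^(-1)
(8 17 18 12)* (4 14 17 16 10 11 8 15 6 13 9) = (4 14 17 18 12 15 6 13 9)(8 16 10 11) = [0, 1, 2, 3, 14, 5, 13, 7, 16, 4, 11, 8, 15, 9, 17, 6, 10, 18, 12]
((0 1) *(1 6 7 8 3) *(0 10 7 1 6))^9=(1 8)(3 10)(6 7)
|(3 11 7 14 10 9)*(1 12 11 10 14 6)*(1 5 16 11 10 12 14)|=|(1 14)(3 12 10 9)(5 16 11 7 6)|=20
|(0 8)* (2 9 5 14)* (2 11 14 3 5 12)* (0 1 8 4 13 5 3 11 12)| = 18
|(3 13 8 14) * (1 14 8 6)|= 5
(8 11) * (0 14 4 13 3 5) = (0 14 4 13 3 5)(8 11) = [14, 1, 2, 5, 13, 0, 6, 7, 11, 9, 10, 8, 12, 3, 4]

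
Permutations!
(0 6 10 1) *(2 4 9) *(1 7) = (0 6 10 7 1)(2 4 9) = [6, 0, 4, 3, 9, 5, 10, 1, 8, 2, 7]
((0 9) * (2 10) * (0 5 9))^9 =((2 10)(5 9))^9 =(2 10)(5 9)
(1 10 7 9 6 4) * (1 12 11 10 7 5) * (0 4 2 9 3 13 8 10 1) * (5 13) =(0 4 12 11 1 7 3 5)(2 9 6)(8 10 13) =[4, 7, 9, 5, 12, 0, 2, 3, 10, 6, 13, 1, 11, 8]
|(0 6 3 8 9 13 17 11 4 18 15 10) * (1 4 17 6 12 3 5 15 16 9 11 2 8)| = |(0 12 3 1 4 18 16 9 13 6 5 15 10)(2 8 11 17)| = 52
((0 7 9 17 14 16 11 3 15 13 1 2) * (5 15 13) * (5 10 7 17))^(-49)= (0 3 17 13 14 1 16 2 11)(5 15 10 7 9)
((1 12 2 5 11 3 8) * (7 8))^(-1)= (1 8 7 3 11 5 2 12)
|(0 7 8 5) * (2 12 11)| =12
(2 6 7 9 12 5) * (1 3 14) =(1 3 14)(2 6 7 9 12 5) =[0, 3, 6, 14, 4, 2, 7, 9, 8, 12, 10, 11, 5, 13, 1]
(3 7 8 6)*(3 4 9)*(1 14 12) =(1 14 12)(3 7 8 6 4 9) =[0, 14, 2, 7, 9, 5, 4, 8, 6, 3, 10, 11, 1, 13, 12]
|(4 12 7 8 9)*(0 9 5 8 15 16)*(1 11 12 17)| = |(0 9 4 17 1 11 12 7 15 16)(5 8)| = 10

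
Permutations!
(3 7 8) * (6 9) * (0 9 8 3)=(0 9 6 8)(3 7)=[9, 1, 2, 7, 4, 5, 8, 3, 0, 6]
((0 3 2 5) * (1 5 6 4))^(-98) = ((0 3 2 6 4 1 5))^(-98) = (6)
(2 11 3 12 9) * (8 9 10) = [0, 1, 11, 12, 4, 5, 6, 7, 9, 2, 8, 3, 10] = (2 11 3 12 10 8 9)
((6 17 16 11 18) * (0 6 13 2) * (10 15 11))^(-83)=((0 6 17 16 10 15 11 18 13 2))^(-83)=(0 18 10 6 13 15 17 2 11 16)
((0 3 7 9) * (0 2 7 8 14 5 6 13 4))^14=((0 3 8 14 5 6 13 4)(2 7 9))^14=(0 13 5 8)(2 9 7)(3 4 6 14)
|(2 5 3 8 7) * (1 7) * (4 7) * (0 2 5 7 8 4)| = |(0 2 7 5 3 4 8 1)| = 8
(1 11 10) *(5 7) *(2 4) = [0, 11, 4, 3, 2, 7, 6, 5, 8, 9, 1, 10] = (1 11 10)(2 4)(5 7)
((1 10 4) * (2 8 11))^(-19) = ((1 10 4)(2 8 11))^(-19) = (1 4 10)(2 11 8)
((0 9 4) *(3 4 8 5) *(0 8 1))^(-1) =(0 1 9)(3 5 8 4)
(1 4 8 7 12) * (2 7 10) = [0, 4, 7, 3, 8, 5, 6, 12, 10, 9, 2, 11, 1] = (1 4 8 10 2 7 12)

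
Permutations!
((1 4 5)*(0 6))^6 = (6)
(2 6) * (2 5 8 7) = [0, 1, 6, 3, 4, 8, 5, 2, 7] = (2 6 5 8 7)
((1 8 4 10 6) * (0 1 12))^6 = ((0 1 8 4 10 6 12))^6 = (0 12 6 10 4 8 1)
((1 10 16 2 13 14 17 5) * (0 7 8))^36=(1 13)(2 5)(10 14)(16 17)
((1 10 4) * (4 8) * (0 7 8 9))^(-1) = (0 9 10 1 4 8 7)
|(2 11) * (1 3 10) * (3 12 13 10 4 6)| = 12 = |(1 12 13 10)(2 11)(3 4 6)|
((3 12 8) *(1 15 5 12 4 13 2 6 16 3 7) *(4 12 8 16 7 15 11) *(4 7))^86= ((1 11 7)(2 6 4 13)(3 12 16)(5 8 15))^86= (1 7 11)(2 4)(3 16 12)(5 15 8)(6 13)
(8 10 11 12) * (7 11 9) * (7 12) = (7 11)(8 10 9 12) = [0, 1, 2, 3, 4, 5, 6, 11, 10, 12, 9, 7, 8]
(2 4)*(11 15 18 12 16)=(2 4)(11 15 18 12 16)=[0, 1, 4, 3, 2, 5, 6, 7, 8, 9, 10, 15, 16, 13, 14, 18, 11, 17, 12]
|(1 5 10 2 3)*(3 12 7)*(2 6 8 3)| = 6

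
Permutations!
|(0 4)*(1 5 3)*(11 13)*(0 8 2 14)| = 30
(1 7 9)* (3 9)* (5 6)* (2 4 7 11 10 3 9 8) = (1 11 10 3 8 2 4 7 9)(5 6) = [0, 11, 4, 8, 7, 6, 5, 9, 2, 1, 3, 10]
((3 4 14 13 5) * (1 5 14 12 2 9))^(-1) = (1 9 2 12 4 3 5)(13 14)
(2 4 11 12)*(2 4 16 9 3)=[0, 1, 16, 2, 11, 5, 6, 7, 8, 3, 10, 12, 4, 13, 14, 15, 9]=(2 16 9 3)(4 11 12)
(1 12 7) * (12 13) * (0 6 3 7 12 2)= (0 6 3 7 1 13 2)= [6, 13, 0, 7, 4, 5, 3, 1, 8, 9, 10, 11, 12, 2]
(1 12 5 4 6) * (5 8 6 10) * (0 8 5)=[8, 12, 2, 3, 10, 4, 1, 7, 6, 9, 0, 11, 5]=(0 8 6 1 12 5 4 10)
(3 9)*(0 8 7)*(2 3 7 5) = (0 8 5 2 3 9 7) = [8, 1, 3, 9, 4, 2, 6, 0, 5, 7]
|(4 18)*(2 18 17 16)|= |(2 18 4 17 16)|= 5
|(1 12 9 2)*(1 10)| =|(1 12 9 2 10)| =5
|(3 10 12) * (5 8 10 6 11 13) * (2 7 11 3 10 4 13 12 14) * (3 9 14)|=|(2 7 11 12 10 3 6 9 14)(4 13 5 8)|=36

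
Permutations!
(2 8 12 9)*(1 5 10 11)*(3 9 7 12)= (1 5 10 11)(2 8 3 9)(7 12)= [0, 5, 8, 9, 4, 10, 6, 12, 3, 2, 11, 1, 7]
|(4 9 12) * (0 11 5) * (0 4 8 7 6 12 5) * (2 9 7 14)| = 18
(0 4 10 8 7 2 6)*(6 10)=(0 4 6)(2 10 8 7)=[4, 1, 10, 3, 6, 5, 0, 2, 7, 9, 8]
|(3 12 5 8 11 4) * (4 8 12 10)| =|(3 10 4)(5 12)(8 11)| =6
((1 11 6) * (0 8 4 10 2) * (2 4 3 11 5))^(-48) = ((0 8 3 11 6 1 5 2)(4 10))^(-48) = (11)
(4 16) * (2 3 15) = (2 3 15)(4 16) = [0, 1, 3, 15, 16, 5, 6, 7, 8, 9, 10, 11, 12, 13, 14, 2, 4]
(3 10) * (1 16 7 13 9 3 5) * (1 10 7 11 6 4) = (1 16 11 6 4)(3 7 13 9)(5 10) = [0, 16, 2, 7, 1, 10, 4, 13, 8, 3, 5, 6, 12, 9, 14, 15, 11]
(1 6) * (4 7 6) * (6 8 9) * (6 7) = (1 4 6)(7 8 9) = [0, 4, 2, 3, 6, 5, 1, 8, 9, 7]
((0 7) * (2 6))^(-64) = (7) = ((0 7)(2 6))^(-64)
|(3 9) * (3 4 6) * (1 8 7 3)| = |(1 8 7 3 9 4 6)| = 7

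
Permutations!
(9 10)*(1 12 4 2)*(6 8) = (1 12 4 2)(6 8)(9 10) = [0, 12, 1, 3, 2, 5, 8, 7, 6, 10, 9, 11, 4]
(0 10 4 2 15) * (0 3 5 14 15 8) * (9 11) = (0 10 4 2 8)(3 5 14 15)(9 11) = [10, 1, 8, 5, 2, 14, 6, 7, 0, 11, 4, 9, 12, 13, 15, 3]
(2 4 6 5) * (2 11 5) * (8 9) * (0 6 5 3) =(0 6 2 4 5 11 3)(8 9) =[6, 1, 4, 0, 5, 11, 2, 7, 9, 8, 10, 3]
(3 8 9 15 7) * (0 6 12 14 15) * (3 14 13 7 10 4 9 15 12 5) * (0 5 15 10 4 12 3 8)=(0 6 15 4 9 5 8 10 12 13 7 14 3)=[6, 1, 2, 0, 9, 8, 15, 14, 10, 5, 12, 11, 13, 7, 3, 4]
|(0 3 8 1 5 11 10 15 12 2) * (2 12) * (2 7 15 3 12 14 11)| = 10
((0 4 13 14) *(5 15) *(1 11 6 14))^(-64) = (15)(0 14 6 11 1 13 4)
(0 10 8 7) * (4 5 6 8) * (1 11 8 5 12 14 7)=(0 10 4 12 14 7)(1 11 8)(5 6)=[10, 11, 2, 3, 12, 6, 5, 0, 1, 9, 4, 8, 14, 13, 7]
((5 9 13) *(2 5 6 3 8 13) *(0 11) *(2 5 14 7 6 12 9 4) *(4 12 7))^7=((0 11)(2 14 4)(3 8 13 7 6)(5 12 9))^7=(0 11)(2 14 4)(3 13 6 8 7)(5 12 9)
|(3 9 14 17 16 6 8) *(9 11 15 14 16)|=9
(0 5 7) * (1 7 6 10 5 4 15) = (0 4 15 1 7)(5 6 10) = [4, 7, 2, 3, 15, 6, 10, 0, 8, 9, 5, 11, 12, 13, 14, 1]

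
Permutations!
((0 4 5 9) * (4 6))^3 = (0 5 6 9 4)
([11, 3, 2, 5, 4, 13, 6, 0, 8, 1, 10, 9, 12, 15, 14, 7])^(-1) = [7, 9, 2, 1, 4, 3, 6, 15, 8, 11, 10, 0, 12, 5, 14, 13]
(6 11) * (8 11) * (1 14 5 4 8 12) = (1 14 5 4 8 11 6 12) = [0, 14, 2, 3, 8, 4, 12, 7, 11, 9, 10, 6, 1, 13, 5]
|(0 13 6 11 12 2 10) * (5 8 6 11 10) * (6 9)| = |(0 13 11 12 2 5 8 9 6 10)| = 10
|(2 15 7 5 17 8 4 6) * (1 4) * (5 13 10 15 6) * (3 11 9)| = |(1 4 5 17 8)(2 6)(3 11 9)(7 13 10 15)| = 60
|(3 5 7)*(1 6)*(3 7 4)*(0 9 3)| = 10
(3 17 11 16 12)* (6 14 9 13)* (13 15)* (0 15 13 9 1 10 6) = (0 15 9 13)(1 10 6 14)(3 17 11 16 12) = [15, 10, 2, 17, 4, 5, 14, 7, 8, 13, 6, 16, 3, 0, 1, 9, 12, 11]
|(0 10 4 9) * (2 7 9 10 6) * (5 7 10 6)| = |(0 5 7 9)(2 10 4 6)| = 4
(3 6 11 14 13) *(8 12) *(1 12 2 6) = [0, 12, 6, 1, 4, 5, 11, 7, 2, 9, 10, 14, 8, 3, 13] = (1 12 8 2 6 11 14 13 3)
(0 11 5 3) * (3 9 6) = (0 11 5 9 6 3) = [11, 1, 2, 0, 4, 9, 3, 7, 8, 6, 10, 5]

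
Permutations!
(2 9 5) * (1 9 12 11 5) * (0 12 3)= (0 12 11 5 2 3)(1 9)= [12, 9, 3, 0, 4, 2, 6, 7, 8, 1, 10, 5, 11]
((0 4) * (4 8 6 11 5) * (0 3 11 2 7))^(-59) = (0 8 6 2 7)(3 11 5 4)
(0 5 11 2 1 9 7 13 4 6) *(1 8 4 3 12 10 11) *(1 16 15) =(0 5 16 15 1 9 7 13 3 12 10 11 2 8 4 6) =[5, 9, 8, 12, 6, 16, 0, 13, 4, 7, 11, 2, 10, 3, 14, 1, 15]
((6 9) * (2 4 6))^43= (2 9 6 4)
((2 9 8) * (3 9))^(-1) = (2 8 9 3)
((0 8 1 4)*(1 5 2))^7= ((0 8 5 2 1 4))^7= (0 8 5 2 1 4)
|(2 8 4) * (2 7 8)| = |(4 7 8)| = 3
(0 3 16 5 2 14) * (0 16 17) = (0 3 17)(2 14 16 5) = [3, 1, 14, 17, 4, 2, 6, 7, 8, 9, 10, 11, 12, 13, 16, 15, 5, 0]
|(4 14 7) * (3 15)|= |(3 15)(4 14 7)|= 6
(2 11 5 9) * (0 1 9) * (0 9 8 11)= (0 1 8 11 5 9 2)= [1, 8, 0, 3, 4, 9, 6, 7, 11, 2, 10, 5]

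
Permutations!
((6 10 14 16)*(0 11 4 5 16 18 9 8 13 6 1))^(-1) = (0 1 16 5 4 11)(6 13 8 9 18 14 10) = ((0 11 4 5 16 1)(6 10 14 18 9 8 13))^(-1)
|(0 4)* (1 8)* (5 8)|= 6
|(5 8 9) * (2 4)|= 6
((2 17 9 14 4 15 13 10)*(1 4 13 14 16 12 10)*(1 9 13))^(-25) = (1 14 15 4)(2 9 10 13 12 17 16)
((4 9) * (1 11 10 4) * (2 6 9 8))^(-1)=((1 11 10 4 8 2 6 9))^(-1)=(1 9 6 2 8 4 10 11)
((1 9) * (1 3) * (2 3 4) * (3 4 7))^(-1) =((1 9 7 3)(2 4))^(-1) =(1 3 7 9)(2 4)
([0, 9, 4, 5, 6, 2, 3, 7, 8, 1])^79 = (1 9)(2 5 3 6 4)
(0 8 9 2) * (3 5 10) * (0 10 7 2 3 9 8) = (2 10 9 3 5 7) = [0, 1, 10, 5, 4, 7, 6, 2, 8, 3, 9]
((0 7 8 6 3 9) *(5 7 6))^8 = (9)(5 8 7)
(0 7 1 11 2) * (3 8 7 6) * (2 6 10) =[10, 11, 0, 8, 4, 5, 3, 1, 7, 9, 2, 6] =(0 10 2)(1 11 6 3 8 7)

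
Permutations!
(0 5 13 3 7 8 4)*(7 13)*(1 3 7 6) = [5, 3, 2, 13, 0, 6, 1, 8, 4, 9, 10, 11, 12, 7] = (0 5 6 1 3 13 7 8 4)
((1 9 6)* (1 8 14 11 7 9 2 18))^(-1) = (1 18 2)(6 9 7 11 14 8)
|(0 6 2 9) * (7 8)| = |(0 6 2 9)(7 8)| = 4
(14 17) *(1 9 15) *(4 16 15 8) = (1 9 8 4 16 15)(14 17) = [0, 9, 2, 3, 16, 5, 6, 7, 4, 8, 10, 11, 12, 13, 17, 1, 15, 14]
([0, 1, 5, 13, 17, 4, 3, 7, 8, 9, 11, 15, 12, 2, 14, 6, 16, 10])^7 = [0, 1, 6, 11, 13, 3, 10, 7, 8, 9, 5, 4, 12, 15, 14, 17, 16, 2]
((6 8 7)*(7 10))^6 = (6 10)(7 8)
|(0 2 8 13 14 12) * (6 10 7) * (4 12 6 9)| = |(0 2 8 13 14 6 10 7 9 4 12)| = 11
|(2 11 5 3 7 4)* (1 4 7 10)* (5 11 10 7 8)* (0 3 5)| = |(11)(0 3 7 8)(1 4 2 10)| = 4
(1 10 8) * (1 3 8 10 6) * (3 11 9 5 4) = (1 6)(3 8 11 9 5 4) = [0, 6, 2, 8, 3, 4, 1, 7, 11, 5, 10, 9]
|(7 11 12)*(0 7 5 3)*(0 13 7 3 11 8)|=|(0 3 13 7 8)(5 11 12)|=15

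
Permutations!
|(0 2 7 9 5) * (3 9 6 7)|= |(0 2 3 9 5)(6 7)|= 10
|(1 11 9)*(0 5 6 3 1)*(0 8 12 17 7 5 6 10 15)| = 13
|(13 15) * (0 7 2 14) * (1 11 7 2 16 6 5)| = 6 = |(0 2 14)(1 11 7 16 6 5)(13 15)|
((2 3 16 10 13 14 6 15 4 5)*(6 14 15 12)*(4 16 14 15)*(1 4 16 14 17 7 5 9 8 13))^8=(1 4 9 8 13 16 10)(2 7 3 5 17)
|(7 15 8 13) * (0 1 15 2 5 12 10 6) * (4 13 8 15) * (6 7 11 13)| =|(15)(0 1 4 6)(2 5 12 10 7)(11 13)| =20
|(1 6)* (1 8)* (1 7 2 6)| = 4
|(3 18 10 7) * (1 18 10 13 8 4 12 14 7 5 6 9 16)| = 14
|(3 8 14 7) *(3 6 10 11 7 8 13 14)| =|(3 13 14 8)(6 10 11 7)| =4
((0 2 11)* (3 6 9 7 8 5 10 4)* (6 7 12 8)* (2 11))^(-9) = ((0 11)(3 7 6 9 12 8 5 10 4))^(-9) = (12)(0 11)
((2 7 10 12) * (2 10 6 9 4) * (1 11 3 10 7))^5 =((1 11 3 10 12 7 6 9 4 2))^5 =(1 7)(2 12)(3 9)(4 10)(6 11)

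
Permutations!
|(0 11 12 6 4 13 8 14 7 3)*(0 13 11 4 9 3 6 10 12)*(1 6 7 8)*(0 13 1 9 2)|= |(0 4 11 13 9 3 1 6 2)(8 14)(10 12)|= 18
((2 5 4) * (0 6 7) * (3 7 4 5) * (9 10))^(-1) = (0 7 3 2 4 6)(9 10)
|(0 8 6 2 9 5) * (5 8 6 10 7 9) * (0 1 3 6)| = |(1 3 6 2 5)(7 9 8 10)| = 20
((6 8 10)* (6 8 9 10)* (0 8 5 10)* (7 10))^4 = (5 7 10)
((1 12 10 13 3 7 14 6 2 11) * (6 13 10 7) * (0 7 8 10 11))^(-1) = (0 2 6 3 13 14 7)(1 11 10 8 12)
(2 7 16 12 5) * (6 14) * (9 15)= (2 7 16 12 5)(6 14)(9 15)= [0, 1, 7, 3, 4, 2, 14, 16, 8, 15, 10, 11, 5, 13, 6, 9, 12]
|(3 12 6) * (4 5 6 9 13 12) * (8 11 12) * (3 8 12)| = 6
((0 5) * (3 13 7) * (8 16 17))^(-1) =((0 5)(3 13 7)(8 16 17))^(-1) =(0 5)(3 7 13)(8 17 16)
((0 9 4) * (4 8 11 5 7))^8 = (0 9 8 11 5 7 4)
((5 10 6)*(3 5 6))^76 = ((3 5 10))^76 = (3 5 10)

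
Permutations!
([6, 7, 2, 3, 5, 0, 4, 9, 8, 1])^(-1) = (0 5 4 6)(1 9 7)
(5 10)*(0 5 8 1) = (0 5 10 8 1) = [5, 0, 2, 3, 4, 10, 6, 7, 1, 9, 8]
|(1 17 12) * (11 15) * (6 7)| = 6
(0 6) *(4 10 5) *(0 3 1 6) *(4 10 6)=(1 4 6 3)(5 10)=[0, 4, 2, 1, 6, 10, 3, 7, 8, 9, 5]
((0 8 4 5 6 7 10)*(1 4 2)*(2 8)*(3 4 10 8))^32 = (10)(3 5 7)(4 6 8)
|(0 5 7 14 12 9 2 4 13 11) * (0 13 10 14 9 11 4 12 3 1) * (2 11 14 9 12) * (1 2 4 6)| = 14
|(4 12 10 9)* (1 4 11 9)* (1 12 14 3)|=|(1 4 14 3)(9 11)(10 12)|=4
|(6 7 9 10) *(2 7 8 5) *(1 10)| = 8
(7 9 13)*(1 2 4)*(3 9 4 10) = (1 2 10 3 9 13 7 4) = [0, 2, 10, 9, 1, 5, 6, 4, 8, 13, 3, 11, 12, 7]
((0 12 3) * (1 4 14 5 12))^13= (0 3 12 5 14 4 1)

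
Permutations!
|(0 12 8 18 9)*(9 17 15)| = 7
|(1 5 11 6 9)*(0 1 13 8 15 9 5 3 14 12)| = 60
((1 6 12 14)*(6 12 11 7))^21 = ((1 12 14)(6 11 7))^21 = (14)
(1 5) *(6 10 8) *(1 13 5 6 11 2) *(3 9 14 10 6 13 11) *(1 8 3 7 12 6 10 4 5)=(1 13)(2 8 7 12 6 10 3 9 14 4 5 11)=[0, 13, 8, 9, 5, 11, 10, 12, 7, 14, 3, 2, 6, 1, 4]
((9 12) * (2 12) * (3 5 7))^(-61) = ((2 12 9)(3 5 7))^(-61) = (2 9 12)(3 7 5)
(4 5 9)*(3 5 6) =[0, 1, 2, 5, 6, 9, 3, 7, 8, 4] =(3 5 9 4 6)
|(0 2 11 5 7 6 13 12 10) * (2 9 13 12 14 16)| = 12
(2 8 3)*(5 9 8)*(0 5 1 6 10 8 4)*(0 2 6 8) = [5, 8, 1, 6, 2, 9, 10, 7, 3, 4, 0] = (0 5 9 4 2 1 8 3 6 10)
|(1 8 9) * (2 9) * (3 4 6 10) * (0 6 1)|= 9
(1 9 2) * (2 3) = (1 9 3 2) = [0, 9, 1, 2, 4, 5, 6, 7, 8, 3]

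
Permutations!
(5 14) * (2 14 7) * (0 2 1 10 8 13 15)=(0 2 14 5 7 1 10 8 13 15)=[2, 10, 14, 3, 4, 7, 6, 1, 13, 9, 8, 11, 12, 15, 5, 0]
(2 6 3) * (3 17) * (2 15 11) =(2 6 17 3 15 11) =[0, 1, 6, 15, 4, 5, 17, 7, 8, 9, 10, 2, 12, 13, 14, 11, 16, 3]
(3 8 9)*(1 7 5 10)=(1 7 5 10)(3 8 9)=[0, 7, 2, 8, 4, 10, 6, 5, 9, 3, 1]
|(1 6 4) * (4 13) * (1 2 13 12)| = |(1 6 12)(2 13 4)| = 3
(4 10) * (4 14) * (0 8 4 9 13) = [8, 1, 2, 3, 10, 5, 6, 7, 4, 13, 14, 11, 12, 0, 9] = (0 8 4 10 14 9 13)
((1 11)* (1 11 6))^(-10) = (11)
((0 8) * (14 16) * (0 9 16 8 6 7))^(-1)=(0 7 6)(8 14 16 9)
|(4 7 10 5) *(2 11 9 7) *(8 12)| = |(2 11 9 7 10 5 4)(8 12)| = 14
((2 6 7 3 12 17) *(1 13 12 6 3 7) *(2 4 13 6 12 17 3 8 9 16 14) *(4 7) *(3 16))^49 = ((1 6)(2 8 9 3 12 16 14)(4 13 17 7))^49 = (1 6)(4 13 17 7)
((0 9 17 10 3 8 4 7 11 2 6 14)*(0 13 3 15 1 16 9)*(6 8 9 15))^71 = (1 15 16)(2 8 4 7 11)(3 9 17 10 6 14 13)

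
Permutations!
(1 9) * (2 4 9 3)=(1 3 2 4 9)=[0, 3, 4, 2, 9, 5, 6, 7, 8, 1]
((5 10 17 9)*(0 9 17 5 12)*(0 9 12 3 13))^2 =(17)(0 9 13 12 3)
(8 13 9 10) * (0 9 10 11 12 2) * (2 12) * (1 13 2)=[9, 13, 0, 3, 4, 5, 6, 7, 2, 11, 8, 1, 12, 10]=(0 9 11 1 13 10 8 2)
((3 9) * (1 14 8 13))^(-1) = (1 13 8 14)(3 9)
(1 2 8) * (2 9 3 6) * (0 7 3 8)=(0 7 3 6 2)(1 9 8)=[7, 9, 0, 6, 4, 5, 2, 3, 1, 8]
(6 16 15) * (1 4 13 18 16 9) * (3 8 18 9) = [0, 4, 2, 8, 13, 5, 3, 7, 18, 1, 10, 11, 12, 9, 14, 6, 15, 17, 16] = (1 4 13 9)(3 8 18 16 15 6)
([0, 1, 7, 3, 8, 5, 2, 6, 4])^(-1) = (2 6 7)(4 8)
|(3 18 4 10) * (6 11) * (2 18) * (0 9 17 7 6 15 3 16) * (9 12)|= |(0 12 9 17 7 6 11 15 3 2 18 4 10 16)|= 14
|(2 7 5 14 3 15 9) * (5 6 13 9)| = 20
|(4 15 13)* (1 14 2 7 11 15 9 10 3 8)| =12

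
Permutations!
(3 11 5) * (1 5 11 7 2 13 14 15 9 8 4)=[0, 5, 13, 7, 1, 3, 6, 2, 4, 8, 10, 11, 12, 14, 15, 9]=(1 5 3 7 2 13 14 15 9 8 4)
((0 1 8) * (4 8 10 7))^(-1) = (0 8 4 7 10 1)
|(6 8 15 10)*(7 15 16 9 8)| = |(6 7 15 10)(8 16 9)| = 12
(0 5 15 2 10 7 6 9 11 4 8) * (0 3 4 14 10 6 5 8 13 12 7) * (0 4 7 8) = (2 6 9 11 14 10 4 13 12 8 3 7 5 15) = [0, 1, 6, 7, 13, 15, 9, 5, 3, 11, 4, 14, 8, 12, 10, 2]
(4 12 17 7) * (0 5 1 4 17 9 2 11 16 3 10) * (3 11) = (0 5 1 4 12 9 2 3 10)(7 17)(11 16) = [5, 4, 3, 10, 12, 1, 6, 17, 8, 2, 0, 16, 9, 13, 14, 15, 11, 7]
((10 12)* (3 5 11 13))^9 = (3 5 11 13)(10 12)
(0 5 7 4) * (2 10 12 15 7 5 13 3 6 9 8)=(0 13 3 6 9 8 2 10 12 15 7 4)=[13, 1, 10, 6, 0, 5, 9, 4, 2, 8, 12, 11, 15, 3, 14, 7]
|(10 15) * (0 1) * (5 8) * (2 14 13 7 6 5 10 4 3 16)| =12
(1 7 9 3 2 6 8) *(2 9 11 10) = [0, 7, 6, 9, 4, 5, 8, 11, 1, 3, 2, 10] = (1 7 11 10 2 6 8)(3 9)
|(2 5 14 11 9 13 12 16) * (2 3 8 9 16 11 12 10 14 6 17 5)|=9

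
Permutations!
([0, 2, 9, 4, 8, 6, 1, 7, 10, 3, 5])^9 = [0, 1, 2, 3, 4, 5, 6, 7, 8, 9, 10]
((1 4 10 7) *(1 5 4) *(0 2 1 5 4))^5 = ((0 2 1 5)(4 10 7))^5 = (0 2 1 5)(4 7 10)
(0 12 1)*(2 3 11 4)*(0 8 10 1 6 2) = (0 12 6 2 3 11 4)(1 8 10) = [12, 8, 3, 11, 0, 5, 2, 7, 10, 9, 1, 4, 6]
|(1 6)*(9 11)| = 2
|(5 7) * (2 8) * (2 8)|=|(8)(5 7)|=2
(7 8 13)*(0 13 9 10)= [13, 1, 2, 3, 4, 5, 6, 8, 9, 10, 0, 11, 12, 7]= (0 13 7 8 9 10)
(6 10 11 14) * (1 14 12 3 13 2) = (1 14 6 10 11 12 3 13 2) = [0, 14, 1, 13, 4, 5, 10, 7, 8, 9, 11, 12, 3, 2, 6]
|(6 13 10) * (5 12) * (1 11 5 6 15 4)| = |(1 11 5 12 6 13 10 15 4)| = 9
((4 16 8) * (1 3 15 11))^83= (1 11 15 3)(4 8 16)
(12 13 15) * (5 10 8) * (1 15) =(1 15 12 13)(5 10 8) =[0, 15, 2, 3, 4, 10, 6, 7, 5, 9, 8, 11, 13, 1, 14, 12]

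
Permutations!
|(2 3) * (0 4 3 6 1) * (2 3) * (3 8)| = 10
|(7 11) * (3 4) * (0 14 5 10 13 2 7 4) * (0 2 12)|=|(0 14 5 10 13 12)(2 7 11 4 3)|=30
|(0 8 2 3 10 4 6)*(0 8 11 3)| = 8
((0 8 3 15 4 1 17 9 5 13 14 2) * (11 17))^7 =((0 8 3 15 4 1 11 17 9 5 13 14 2))^7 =(0 17 8 9 3 5 15 13 4 14 1 2 11)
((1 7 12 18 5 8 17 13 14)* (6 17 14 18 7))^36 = (1 18)(5 6)(8 17)(13 14)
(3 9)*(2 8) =(2 8)(3 9) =[0, 1, 8, 9, 4, 5, 6, 7, 2, 3]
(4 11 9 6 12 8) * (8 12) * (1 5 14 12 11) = (1 5 14 12 11 9 6 8 4) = [0, 5, 2, 3, 1, 14, 8, 7, 4, 6, 10, 9, 11, 13, 12]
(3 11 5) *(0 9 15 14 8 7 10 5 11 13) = (0 9 15 14 8 7 10 5 3 13) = [9, 1, 2, 13, 4, 3, 6, 10, 7, 15, 5, 11, 12, 0, 8, 14]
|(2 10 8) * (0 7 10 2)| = 4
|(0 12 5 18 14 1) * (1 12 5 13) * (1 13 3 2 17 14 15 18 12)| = |(0 5 12 3 2 17 14 1)(15 18)| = 8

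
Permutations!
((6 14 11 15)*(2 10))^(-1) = (2 10)(6 15 11 14) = ((2 10)(6 14 11 15))^(-1)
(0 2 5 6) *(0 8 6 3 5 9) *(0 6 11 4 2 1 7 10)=(0 1 7 10)(2 9 6 8 11 4)(3 5)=[1, 7, 9, 5, 2, 3, 8, 10, 11, 6, 0, 4]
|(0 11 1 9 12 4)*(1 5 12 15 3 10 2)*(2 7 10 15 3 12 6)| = 22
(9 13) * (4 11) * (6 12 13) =(4 11)(6 12 13 9) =[0, 1, 2, 3, 11, 5, 12, 7, 8, 6, 10, 4, 13, 9]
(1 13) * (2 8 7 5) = (1 13)(2 8 7 5) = [0, 13, 8, 3, 4, 2, 6, 5, 7, 9, 10, 11, 12, 1]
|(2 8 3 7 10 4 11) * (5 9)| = |(2 8 3 7 10 4 11)(5 9)| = 14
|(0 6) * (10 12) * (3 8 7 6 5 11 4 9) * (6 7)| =|(0 5 11 4 9 3 8 6)(10 12)| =8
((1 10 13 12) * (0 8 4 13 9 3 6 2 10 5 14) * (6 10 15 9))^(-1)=(0 14 5 1 12 13 4 8)(2 6 10 3 9 15)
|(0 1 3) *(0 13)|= |(0 1 3 13)|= 4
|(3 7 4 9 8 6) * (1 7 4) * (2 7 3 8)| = 6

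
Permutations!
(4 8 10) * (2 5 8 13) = (2 5 8 10 4 13) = [0, 1, 5, 3, 13, 8, 6, 7, 10, 9, 4, 11, 12, 2]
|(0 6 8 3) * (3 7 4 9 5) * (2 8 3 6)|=|(0 2 8 7 4 9 5 6 3)|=9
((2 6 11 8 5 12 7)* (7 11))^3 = ((2 6 7)(5 12 11 8))^3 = (5 8 11 12)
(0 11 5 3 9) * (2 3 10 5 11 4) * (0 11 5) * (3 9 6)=(0 4 2 9 11 5 10)(3 6)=[4, 1, 9, 6, 2, 10, 3, 7, 8, 11, 0, 5]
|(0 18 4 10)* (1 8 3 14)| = 4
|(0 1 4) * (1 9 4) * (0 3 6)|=5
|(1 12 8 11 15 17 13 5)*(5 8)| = 15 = |(1 12 5)(8 11 15 17 13)|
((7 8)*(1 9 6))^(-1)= (1 6 9)(7 8)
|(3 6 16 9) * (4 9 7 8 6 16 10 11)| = 9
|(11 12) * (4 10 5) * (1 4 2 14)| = 6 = |(1 4 10 5 2 14)(11 12)|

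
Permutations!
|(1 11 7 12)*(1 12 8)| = 4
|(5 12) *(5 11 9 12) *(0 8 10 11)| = |(0 8 10 11 9 12)| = 6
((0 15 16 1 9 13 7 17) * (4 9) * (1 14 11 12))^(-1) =(0 17 7 13 9 4 1 12 11 14 16 15)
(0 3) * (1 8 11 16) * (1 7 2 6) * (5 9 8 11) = (0 3)(1 11 16 7 2 6)(5 9 8) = [3, 11, 6, 0, 4, 9, 1, 2, 5, 8, 10, 16, 12, 13, 14, 15, 7]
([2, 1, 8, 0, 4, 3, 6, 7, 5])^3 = (0 5 2 3 8)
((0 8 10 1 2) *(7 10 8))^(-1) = ((0 7 10 1 2))^(-1) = (0 2 1 10 7)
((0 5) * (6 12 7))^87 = (12)(0 5)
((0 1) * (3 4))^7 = ((0 1)(3 4))^7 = (0 1)(3 4)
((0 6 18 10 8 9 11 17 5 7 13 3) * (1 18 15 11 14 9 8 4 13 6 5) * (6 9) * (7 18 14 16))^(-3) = (0 4 5 13 18 3 10)(1 15)(6 17)(11 14)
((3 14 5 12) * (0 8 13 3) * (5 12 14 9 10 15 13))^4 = ((0 8 5 14 12)(3 9 10 15 13))^4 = (0 12 14 5 8)(3 13 15 10 9)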